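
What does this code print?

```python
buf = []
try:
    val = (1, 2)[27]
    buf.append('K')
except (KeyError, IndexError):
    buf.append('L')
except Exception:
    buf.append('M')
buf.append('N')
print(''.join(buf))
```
LN

IndexError matches tuple containing it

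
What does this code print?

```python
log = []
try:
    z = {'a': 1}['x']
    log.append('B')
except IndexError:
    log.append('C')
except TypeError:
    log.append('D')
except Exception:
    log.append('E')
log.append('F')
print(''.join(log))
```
EF

KeyError not specifically caught, falls to Exception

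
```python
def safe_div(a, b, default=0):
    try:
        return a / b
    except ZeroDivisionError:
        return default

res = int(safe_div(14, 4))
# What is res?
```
3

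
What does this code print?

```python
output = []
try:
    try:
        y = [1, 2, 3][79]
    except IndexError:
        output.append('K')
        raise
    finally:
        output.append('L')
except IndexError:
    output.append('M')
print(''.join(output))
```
KLM

finally runs before re-raised exception propagates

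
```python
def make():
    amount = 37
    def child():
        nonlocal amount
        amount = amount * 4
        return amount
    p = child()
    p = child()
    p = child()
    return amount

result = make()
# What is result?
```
2368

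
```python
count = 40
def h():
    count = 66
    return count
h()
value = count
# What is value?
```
40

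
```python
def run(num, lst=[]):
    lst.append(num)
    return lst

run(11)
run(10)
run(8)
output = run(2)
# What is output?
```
[11, 10, 8, 2]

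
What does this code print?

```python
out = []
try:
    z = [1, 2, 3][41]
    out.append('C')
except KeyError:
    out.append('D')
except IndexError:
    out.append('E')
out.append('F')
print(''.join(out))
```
EF

IndexError is caught by its specific handler, not KeyError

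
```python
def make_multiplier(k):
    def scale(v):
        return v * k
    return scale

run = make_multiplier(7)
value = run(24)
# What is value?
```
168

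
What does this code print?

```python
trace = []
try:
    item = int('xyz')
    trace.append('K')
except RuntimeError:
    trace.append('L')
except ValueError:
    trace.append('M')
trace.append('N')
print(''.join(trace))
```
MN

ValueError is caught by its specific handler, not RuntimeError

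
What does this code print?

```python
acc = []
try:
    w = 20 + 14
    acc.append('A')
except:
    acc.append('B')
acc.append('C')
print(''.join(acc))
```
AC

No exception, try block completes normally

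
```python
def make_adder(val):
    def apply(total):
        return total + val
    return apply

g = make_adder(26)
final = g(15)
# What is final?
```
41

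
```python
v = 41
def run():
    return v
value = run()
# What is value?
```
41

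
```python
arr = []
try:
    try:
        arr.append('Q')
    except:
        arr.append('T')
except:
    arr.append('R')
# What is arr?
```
['Q']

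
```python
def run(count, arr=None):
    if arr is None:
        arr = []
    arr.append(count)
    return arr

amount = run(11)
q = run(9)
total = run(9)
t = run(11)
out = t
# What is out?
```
[11]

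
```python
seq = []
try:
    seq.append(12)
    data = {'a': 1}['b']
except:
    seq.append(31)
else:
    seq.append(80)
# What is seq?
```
[12, 31]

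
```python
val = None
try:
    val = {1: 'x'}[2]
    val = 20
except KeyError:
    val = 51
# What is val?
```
51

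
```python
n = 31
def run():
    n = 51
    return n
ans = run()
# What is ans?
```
51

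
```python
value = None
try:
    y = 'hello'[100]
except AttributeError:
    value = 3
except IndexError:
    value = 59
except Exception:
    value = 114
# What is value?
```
59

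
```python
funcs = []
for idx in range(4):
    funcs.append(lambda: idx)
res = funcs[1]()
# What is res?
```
3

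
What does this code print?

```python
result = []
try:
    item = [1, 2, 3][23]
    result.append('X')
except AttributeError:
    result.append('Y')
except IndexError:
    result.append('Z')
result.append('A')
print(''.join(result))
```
ZA

IndexError is caught by its specific handler, not AttributeError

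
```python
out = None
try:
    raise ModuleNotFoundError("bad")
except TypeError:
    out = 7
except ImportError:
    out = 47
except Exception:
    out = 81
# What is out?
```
47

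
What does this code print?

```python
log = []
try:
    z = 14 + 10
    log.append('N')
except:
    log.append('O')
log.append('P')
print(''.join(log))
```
NP

No exception, try block completes normally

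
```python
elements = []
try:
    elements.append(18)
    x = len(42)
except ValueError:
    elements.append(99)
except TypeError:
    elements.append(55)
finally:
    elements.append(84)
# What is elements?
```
[18, 55, 84]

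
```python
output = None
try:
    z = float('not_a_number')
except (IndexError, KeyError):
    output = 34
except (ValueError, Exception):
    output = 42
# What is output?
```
42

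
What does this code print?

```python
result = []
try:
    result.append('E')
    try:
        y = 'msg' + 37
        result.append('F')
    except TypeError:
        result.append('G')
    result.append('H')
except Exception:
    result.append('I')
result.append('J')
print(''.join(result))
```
EGHJ

Inner exception caught by inner handler, outer continues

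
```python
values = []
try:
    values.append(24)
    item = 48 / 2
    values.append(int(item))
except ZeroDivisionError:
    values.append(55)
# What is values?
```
[24, 24]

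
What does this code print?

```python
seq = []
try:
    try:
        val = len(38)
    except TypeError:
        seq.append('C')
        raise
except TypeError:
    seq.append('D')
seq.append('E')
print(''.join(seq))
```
CDE

raise without argument re-raises current exception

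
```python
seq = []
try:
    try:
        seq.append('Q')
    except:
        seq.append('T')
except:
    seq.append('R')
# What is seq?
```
['Q']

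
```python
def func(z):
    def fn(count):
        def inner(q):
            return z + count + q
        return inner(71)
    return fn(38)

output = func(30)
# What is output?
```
139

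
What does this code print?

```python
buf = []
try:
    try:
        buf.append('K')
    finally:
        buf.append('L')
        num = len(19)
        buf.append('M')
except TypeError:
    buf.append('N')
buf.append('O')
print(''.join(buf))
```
KLNO

Exception in inner finally caught by outer except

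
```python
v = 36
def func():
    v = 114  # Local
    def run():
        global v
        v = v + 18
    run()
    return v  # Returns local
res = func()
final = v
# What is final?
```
54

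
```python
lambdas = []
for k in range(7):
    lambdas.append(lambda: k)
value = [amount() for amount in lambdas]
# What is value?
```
[6, 6, 6, 6, 6, 6, 6]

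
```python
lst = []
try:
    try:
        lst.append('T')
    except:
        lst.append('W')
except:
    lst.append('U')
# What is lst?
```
['T']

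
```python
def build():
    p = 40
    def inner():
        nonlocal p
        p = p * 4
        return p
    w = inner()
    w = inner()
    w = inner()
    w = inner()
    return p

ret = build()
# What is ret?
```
10240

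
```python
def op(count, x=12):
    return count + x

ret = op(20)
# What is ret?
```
32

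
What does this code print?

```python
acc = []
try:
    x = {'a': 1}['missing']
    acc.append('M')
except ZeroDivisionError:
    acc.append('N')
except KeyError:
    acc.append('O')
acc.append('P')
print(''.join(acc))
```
OP

KeyError is caught by its specific handler, not ZeroDivisionError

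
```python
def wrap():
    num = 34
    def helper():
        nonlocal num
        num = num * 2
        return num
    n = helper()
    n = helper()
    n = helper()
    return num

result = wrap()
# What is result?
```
272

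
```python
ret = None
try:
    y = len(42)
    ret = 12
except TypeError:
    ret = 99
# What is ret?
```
99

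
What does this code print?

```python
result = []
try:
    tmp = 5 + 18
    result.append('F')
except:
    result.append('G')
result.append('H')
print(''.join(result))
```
FH

No exception, try block completes normally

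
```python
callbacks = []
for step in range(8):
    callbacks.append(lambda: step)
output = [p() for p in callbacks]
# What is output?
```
[7, 7, 7, 7, 7, 7, 7, 7]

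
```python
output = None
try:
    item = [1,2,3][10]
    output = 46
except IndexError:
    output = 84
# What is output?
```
84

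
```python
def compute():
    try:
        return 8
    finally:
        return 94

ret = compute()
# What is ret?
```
94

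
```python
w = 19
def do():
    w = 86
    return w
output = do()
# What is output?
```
86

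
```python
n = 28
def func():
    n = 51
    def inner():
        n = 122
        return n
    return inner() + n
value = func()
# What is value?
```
173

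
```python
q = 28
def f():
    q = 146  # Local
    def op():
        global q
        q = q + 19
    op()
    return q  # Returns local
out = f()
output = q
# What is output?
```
47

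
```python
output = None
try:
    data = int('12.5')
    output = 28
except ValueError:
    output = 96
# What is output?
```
96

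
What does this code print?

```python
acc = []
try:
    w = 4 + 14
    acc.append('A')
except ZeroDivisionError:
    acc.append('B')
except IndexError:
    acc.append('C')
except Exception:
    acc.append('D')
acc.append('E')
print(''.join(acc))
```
AE

No exception, try block completes normally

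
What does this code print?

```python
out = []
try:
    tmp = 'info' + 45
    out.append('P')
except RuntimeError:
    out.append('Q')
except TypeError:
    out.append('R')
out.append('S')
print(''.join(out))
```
RS

TypeError is caught by its specific handler, not RuntimeError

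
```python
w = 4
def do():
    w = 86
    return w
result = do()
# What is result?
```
86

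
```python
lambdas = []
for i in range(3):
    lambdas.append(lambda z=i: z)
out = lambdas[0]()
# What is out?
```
0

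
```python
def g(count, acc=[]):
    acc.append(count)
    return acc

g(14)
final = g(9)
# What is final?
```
[14, 9]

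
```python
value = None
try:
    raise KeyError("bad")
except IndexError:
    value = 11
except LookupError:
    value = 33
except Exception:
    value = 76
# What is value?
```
33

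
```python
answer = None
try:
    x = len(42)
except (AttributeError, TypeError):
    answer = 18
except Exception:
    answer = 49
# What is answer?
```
18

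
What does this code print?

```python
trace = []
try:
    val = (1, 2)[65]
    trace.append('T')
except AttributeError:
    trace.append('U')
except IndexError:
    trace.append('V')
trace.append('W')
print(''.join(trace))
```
VW

IndexError is caught by its specific handler, not AttributeError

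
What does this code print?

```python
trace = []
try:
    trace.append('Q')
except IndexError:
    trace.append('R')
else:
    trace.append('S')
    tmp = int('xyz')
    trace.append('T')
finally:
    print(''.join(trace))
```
QS

Try succeeds, else appends 'S', ValueError in else is uncaught, finally prints before exception propagates ('T' never appended)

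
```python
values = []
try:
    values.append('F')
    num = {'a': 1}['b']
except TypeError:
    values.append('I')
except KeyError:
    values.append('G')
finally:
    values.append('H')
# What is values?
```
['F', 'G', 'H']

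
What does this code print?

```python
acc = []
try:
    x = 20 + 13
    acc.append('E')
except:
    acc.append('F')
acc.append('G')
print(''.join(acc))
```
EG

No exception, try block completes normally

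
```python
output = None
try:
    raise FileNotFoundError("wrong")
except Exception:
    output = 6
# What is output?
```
6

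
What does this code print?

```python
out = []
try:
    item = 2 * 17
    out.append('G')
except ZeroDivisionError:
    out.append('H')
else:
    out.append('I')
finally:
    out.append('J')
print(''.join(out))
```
GIJ

else runs before finally when no exception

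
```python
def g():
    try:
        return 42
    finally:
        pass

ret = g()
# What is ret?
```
42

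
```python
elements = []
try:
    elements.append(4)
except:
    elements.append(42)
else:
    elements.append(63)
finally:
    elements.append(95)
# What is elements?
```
[4, 63, 95]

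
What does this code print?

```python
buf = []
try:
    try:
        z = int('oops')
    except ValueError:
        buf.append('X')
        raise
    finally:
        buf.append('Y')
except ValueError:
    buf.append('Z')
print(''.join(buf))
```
XYZ

finally runs before re-raised exception propagates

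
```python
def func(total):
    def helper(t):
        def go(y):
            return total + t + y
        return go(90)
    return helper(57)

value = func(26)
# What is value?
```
173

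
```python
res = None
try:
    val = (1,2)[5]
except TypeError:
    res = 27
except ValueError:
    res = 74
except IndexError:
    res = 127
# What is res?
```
127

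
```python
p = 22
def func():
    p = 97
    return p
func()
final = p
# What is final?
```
22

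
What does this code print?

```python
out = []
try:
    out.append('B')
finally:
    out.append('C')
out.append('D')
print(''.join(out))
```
BCD

try/finally without except, no exception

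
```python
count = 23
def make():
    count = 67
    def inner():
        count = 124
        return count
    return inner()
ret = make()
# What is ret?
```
124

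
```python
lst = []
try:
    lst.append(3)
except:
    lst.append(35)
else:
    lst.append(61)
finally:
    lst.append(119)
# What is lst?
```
[3, 61, 119]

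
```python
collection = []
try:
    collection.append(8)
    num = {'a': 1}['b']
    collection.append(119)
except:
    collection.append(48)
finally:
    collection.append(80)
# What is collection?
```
[8, 48, 80]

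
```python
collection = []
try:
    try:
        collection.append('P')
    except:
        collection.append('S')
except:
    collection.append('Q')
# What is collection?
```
['P']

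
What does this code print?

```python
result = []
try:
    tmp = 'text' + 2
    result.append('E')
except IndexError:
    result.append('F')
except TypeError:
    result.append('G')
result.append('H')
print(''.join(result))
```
GH

TypeError is caught by its specific handler, not IndexError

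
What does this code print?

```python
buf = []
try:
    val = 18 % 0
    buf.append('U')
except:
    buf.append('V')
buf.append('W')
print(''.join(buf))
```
VW

Exception raised in try, caught by bare except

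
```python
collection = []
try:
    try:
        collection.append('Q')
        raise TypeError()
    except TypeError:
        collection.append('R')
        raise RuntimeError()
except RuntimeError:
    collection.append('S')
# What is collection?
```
['Q', 'R', 'S']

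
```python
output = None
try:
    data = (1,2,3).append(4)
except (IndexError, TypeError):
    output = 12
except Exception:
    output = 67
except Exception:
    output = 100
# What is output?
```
67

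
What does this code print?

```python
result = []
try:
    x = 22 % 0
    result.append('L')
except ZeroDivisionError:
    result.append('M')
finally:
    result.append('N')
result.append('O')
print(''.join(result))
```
MNO

finally always runs, even after exception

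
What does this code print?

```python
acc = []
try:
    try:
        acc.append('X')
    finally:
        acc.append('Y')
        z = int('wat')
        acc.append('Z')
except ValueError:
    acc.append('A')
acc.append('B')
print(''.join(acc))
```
XYAB

Exception in inner finally caught by outer except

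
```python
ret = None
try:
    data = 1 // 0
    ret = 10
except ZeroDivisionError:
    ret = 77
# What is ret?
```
77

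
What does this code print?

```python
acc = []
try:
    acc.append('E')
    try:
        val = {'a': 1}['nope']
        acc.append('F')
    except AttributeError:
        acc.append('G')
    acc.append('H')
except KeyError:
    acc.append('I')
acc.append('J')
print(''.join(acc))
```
EIJ

Inner handler doesn't match, propagates to outer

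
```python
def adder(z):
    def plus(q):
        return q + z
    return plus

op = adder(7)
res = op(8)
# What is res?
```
15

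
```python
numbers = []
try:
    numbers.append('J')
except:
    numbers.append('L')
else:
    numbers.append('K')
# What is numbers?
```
['J', 'K']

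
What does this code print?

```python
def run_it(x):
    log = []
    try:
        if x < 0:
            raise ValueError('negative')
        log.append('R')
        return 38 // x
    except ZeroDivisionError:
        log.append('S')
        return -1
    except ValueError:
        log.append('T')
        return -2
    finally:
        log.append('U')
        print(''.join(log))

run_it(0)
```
RSU

x=0 causes ZeroDivisionError, caught, finally prints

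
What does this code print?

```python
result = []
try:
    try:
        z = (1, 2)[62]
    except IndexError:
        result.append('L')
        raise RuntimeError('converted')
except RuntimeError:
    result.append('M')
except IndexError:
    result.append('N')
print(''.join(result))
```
LM

New RuntimeError raised, caught by outer RuntimeError handler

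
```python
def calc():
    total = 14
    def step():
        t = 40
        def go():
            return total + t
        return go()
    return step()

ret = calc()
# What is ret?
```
54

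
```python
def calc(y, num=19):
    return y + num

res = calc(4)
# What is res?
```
23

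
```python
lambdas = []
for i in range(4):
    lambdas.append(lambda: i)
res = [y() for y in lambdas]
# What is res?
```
[3, 3, 3, 3]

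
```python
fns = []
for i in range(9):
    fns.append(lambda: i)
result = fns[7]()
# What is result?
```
8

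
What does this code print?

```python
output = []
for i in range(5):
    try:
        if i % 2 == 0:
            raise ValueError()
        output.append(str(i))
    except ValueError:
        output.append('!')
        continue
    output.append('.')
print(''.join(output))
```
!1.!3.!

continue in except skips rest of loop body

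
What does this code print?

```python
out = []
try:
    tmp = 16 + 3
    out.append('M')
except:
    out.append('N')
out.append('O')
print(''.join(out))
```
MO

No exception, try block completes normally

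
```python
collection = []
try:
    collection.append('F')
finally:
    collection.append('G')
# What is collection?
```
['F', 'G']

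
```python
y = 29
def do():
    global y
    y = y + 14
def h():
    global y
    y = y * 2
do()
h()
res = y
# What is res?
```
86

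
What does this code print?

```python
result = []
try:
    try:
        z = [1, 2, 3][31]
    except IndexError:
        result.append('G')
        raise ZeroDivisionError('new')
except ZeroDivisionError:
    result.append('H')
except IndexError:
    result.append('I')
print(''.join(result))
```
GH

New ZeroDivisionError raised, caught by outer ZeroDivisionError handler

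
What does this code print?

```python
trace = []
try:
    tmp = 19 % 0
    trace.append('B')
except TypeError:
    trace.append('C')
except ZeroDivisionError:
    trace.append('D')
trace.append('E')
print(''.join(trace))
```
DE

ZeroDivisionError is caught by its specific handler, not TypeError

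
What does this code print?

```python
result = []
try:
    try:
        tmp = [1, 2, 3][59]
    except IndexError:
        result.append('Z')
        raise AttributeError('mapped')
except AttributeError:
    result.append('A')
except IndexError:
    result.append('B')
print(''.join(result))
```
ZA

New AttributeError raised, caught by outer AttributeError handler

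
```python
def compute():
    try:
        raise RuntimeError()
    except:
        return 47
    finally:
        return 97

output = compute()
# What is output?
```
97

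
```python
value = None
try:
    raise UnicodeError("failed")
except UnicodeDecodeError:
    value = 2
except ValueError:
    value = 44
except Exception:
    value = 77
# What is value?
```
44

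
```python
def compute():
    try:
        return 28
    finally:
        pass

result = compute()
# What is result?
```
28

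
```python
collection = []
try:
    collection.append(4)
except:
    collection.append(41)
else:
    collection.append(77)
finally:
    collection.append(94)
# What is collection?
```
[4, 77, 94]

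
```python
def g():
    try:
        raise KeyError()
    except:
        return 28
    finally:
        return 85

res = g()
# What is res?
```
85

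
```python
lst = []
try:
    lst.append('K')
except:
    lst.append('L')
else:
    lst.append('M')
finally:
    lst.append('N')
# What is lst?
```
['K', 'M', 'N']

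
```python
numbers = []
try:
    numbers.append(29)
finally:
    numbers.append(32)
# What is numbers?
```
[29, 32]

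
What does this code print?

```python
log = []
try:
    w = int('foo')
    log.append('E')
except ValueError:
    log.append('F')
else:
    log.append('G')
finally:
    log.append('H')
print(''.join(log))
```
FH

Exception: except runs, else skipped, finally runs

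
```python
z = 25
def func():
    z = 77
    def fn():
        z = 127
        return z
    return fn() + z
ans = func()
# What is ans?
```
204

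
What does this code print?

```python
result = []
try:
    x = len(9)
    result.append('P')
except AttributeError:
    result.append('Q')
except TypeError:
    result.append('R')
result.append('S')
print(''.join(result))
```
RS

TypeError is caught by its specific handler, not AttributeError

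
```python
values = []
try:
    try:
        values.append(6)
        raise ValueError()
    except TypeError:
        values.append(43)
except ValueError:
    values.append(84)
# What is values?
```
[6, 84]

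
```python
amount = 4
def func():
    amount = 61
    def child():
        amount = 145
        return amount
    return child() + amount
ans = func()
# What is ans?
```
206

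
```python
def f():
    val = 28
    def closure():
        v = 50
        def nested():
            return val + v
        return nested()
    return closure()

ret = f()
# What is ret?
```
78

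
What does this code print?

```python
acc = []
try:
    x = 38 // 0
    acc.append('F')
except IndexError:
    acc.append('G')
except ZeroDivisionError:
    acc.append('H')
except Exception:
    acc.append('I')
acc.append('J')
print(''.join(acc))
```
HJ

ZeroDivisionError matches before generic Exception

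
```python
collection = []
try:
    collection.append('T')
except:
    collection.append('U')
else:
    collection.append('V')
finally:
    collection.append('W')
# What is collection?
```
['T', 'V', 'W']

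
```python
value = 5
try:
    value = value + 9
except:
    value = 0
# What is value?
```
14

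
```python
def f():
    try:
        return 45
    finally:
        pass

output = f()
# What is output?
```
45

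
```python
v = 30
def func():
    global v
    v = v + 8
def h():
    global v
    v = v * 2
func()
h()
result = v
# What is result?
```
76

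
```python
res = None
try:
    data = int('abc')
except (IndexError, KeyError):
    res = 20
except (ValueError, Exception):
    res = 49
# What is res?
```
49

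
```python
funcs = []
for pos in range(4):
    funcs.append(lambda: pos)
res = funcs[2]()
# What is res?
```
3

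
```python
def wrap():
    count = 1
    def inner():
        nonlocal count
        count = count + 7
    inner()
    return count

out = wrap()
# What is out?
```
8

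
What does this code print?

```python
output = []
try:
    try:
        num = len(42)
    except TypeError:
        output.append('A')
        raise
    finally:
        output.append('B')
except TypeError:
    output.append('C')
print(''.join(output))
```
ABC

finally runs before re-raised exception propagates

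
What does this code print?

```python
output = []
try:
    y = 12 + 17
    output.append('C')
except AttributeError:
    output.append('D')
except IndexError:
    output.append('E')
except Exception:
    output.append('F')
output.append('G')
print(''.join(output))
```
CG

No exception, try block completes normally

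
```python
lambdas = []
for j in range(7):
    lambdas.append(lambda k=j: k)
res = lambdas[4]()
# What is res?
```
4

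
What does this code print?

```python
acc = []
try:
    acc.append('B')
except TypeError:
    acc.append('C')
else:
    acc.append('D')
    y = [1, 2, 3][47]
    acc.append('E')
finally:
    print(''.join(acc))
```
BD

Try succeeds, else appends 'D', IndexError in else is uncaught, finally prints before exception propagates ('E' never appended)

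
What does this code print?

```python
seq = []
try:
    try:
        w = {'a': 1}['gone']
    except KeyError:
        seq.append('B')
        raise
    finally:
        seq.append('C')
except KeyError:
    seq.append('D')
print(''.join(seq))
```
BCD

finally runs before re-raised exception propagates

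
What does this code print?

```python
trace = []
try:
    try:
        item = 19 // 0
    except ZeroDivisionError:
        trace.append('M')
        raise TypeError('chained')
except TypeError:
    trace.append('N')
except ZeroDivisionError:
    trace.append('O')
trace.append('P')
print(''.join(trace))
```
MNP

TypeError raised and caught, original ZeroDivisionError not re-raised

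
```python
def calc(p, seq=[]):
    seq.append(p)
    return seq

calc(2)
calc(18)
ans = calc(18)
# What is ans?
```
[2, 18, 18]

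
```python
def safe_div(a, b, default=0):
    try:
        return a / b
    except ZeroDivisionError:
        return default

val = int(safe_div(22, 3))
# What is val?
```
7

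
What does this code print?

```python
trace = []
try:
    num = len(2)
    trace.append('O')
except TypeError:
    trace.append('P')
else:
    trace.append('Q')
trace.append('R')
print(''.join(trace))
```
PR

else block skipped when exception is caught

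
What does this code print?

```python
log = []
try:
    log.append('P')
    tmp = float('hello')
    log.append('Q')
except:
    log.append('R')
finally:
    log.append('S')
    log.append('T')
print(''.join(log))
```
PRST

Code before exception runs, then except, then all of finally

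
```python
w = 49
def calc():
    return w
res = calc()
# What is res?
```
49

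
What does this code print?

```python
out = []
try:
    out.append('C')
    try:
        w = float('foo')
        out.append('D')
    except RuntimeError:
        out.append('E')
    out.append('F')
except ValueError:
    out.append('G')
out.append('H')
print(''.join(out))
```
CGH

Inner handler doesn't match, propagates to outer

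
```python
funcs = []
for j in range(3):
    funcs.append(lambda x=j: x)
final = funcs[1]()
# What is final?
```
1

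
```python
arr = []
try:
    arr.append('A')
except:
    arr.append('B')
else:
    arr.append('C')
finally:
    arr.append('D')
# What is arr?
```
['A', 'C', 'D']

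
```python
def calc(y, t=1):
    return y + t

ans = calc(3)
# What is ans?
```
4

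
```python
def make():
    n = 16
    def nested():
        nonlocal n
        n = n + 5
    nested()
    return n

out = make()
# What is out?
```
21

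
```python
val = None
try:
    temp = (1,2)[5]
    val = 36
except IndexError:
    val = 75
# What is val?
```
75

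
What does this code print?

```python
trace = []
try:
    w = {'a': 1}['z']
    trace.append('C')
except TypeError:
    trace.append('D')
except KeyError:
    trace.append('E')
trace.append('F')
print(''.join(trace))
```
EF

KeyError is caught by its specific handler, not TypeError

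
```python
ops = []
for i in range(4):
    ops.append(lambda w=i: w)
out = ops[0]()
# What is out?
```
0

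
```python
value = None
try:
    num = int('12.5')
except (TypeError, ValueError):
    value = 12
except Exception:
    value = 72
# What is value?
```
12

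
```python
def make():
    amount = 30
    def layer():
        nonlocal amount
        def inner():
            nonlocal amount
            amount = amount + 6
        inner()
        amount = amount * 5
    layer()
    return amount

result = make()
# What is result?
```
180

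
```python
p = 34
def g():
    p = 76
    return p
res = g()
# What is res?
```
76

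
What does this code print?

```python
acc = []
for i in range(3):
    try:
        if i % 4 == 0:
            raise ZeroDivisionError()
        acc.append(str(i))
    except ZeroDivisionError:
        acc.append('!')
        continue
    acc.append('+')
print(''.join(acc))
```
!1+2+

continue in except skips rest of loop body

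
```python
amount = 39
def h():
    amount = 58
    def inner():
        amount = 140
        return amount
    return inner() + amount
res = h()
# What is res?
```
198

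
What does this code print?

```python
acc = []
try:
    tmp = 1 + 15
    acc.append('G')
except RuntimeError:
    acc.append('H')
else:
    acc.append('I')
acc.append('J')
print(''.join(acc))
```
GIJ

else block runs when no exception occurs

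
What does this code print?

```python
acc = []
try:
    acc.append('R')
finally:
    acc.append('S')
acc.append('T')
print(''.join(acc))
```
RST

try/finally without except, no exception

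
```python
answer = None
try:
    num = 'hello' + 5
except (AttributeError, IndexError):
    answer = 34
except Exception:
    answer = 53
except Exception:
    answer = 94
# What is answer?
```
53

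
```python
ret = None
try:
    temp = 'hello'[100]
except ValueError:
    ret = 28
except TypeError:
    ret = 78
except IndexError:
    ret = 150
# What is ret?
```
150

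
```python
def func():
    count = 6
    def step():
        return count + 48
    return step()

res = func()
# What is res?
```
54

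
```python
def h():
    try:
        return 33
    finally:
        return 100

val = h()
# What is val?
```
100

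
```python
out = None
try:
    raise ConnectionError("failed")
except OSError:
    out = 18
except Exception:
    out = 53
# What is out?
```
18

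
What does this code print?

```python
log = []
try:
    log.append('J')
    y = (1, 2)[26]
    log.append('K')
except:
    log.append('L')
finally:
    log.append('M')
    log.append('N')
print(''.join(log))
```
JLMN

Code before exception runs, then except, then all of finally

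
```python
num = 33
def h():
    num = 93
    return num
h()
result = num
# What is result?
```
33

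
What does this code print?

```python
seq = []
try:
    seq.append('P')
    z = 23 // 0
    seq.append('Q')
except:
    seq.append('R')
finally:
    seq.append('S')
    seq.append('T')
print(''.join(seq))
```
PRST

Code before exception runs, then except, then all of finally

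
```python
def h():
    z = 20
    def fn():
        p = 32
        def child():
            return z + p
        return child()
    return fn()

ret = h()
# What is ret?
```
52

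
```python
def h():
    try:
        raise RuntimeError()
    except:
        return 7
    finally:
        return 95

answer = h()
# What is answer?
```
95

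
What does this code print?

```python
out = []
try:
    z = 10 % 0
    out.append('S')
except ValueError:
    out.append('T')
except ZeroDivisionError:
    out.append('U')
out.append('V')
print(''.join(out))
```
UV

ZeroDivisionError is caught by its specific handler, not ValueError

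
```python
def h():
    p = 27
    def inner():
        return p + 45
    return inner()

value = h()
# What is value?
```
72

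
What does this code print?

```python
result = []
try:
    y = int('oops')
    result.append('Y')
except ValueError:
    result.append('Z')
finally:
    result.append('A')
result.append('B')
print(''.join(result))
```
ZAB

finally always runs, even after exception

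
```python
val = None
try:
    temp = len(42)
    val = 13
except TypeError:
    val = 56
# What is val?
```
56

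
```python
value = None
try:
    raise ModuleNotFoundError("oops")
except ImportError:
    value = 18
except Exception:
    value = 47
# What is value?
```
18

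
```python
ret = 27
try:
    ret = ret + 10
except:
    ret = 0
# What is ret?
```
37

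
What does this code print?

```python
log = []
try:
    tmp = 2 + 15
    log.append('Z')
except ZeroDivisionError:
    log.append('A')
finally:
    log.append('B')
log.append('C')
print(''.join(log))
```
ZBC

finally runs after normal execution too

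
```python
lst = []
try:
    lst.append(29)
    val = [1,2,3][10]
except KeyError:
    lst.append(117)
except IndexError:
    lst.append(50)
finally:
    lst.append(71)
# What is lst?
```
[29, 50, 71]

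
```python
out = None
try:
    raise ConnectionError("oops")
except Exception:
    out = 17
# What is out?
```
17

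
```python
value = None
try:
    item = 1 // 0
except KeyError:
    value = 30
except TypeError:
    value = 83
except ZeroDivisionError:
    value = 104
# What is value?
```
104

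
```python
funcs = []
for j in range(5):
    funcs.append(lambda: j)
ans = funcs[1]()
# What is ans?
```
4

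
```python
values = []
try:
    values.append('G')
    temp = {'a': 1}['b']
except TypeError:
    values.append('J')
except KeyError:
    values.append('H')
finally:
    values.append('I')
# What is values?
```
['G', 'H', 'I']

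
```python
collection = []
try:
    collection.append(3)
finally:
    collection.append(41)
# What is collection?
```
[3, 41]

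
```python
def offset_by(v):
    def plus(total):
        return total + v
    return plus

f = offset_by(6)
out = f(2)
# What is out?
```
8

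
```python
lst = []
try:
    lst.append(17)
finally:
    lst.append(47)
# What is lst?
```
[17, 47]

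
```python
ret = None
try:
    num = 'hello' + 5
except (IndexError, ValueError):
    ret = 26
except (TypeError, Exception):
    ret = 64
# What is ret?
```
64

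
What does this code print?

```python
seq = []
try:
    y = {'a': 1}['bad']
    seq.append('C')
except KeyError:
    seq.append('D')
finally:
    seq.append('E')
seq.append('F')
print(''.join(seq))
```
DEF

finally always runs, even after exception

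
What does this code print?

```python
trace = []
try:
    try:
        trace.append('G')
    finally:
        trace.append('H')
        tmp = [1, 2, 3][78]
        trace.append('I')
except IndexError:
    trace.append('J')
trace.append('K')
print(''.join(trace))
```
GHJK

Exception in inner finally caught by outer except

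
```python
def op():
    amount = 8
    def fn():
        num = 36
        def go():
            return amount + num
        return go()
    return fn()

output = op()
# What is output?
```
44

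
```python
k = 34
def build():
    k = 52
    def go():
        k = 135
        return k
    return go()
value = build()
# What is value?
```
135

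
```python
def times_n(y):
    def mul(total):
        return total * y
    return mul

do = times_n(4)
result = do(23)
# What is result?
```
92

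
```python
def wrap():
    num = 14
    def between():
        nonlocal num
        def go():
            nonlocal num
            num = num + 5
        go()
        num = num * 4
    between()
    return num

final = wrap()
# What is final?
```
76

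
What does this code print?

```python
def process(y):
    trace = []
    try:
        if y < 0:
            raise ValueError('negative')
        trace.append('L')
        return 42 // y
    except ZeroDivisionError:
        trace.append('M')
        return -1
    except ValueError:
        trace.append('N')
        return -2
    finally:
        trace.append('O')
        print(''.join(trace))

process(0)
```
LMO

y=0 causes ZeroDivisionError, caught, finally prints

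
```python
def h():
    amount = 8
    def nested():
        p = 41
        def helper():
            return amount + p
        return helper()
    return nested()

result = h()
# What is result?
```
49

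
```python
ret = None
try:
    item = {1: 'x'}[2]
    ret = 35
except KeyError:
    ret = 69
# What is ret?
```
69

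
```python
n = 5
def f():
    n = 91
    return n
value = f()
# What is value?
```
91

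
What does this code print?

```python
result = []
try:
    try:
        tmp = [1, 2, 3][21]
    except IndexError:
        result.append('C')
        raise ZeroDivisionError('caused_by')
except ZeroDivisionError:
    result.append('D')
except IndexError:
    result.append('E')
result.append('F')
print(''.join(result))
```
CDF

ZeroDivisionError raised and caught, original IndexError not re-raised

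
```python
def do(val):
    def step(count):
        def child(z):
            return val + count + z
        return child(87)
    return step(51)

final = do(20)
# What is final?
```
158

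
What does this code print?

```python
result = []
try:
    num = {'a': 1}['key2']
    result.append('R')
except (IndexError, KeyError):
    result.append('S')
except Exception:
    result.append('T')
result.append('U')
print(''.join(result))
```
SU

KeyError matches tuple containing it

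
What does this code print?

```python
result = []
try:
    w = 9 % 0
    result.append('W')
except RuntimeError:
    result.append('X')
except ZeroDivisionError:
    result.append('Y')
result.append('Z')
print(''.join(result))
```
YZ

ZeroDivisionError is caught by its specific handler, not RuntimeError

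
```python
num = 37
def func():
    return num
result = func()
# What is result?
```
37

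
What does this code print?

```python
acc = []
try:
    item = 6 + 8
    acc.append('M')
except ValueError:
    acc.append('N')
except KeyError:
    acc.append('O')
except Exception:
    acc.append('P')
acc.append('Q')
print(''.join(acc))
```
MQ

No exception, try block completes normally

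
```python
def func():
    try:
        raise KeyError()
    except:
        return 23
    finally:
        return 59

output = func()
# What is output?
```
59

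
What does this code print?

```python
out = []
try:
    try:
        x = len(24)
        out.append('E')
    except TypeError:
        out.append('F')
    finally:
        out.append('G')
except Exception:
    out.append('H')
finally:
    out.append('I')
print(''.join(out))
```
FGI

Both finally blocks run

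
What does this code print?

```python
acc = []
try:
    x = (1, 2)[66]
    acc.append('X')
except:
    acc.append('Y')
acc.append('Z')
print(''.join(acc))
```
YZ

Exception raised in try, caught by bare except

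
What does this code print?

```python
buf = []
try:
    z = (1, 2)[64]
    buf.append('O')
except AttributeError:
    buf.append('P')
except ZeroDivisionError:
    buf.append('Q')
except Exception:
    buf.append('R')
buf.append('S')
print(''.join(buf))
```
RS

IndexError not specifically caught, falls to Exception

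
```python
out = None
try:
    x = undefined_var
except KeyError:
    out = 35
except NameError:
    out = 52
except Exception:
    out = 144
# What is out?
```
52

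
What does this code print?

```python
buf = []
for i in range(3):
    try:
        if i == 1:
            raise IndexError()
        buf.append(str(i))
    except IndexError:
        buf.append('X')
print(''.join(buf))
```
0X2

Exception on i=1 caught, loop continues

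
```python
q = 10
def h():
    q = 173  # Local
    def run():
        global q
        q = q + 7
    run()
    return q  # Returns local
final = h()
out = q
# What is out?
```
17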